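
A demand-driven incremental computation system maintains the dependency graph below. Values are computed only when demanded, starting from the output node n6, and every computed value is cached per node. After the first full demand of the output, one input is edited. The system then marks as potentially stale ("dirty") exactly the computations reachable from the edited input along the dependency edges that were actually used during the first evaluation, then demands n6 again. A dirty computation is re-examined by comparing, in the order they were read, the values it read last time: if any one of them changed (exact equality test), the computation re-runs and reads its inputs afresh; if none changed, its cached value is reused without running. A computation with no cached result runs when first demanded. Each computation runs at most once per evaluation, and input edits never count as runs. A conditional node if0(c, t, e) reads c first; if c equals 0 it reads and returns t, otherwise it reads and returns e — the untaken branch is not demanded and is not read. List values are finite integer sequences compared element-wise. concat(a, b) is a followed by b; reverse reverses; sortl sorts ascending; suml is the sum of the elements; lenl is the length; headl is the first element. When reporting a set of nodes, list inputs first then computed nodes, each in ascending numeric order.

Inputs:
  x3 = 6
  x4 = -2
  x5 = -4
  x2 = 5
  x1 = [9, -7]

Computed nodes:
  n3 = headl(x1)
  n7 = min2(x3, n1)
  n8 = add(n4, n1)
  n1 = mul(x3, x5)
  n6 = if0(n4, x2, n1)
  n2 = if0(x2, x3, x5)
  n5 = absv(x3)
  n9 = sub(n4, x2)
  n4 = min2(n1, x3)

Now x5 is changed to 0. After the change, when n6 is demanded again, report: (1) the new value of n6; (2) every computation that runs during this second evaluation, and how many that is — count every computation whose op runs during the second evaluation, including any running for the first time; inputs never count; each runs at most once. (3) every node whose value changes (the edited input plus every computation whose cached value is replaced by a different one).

First evaluation (everything demanded from the output):
  n1 = mul(6, -4) = -24
  n4 = min2(-24, 6) = -24
  n6 = if0(n4=-24 -> else branch n1) = -24

Propagation after the edit:
  n1: runs — x5 -4->0; result 0.
  n4: runs — n1 -24->0; result 0.
  n6: runs — n4 -24->0; n1 -24->0; result 5.

New value of n6: 5.
Computations that run: n1, n4, n6 — 3 in total.
Values that change: x5, n1, n4, n6.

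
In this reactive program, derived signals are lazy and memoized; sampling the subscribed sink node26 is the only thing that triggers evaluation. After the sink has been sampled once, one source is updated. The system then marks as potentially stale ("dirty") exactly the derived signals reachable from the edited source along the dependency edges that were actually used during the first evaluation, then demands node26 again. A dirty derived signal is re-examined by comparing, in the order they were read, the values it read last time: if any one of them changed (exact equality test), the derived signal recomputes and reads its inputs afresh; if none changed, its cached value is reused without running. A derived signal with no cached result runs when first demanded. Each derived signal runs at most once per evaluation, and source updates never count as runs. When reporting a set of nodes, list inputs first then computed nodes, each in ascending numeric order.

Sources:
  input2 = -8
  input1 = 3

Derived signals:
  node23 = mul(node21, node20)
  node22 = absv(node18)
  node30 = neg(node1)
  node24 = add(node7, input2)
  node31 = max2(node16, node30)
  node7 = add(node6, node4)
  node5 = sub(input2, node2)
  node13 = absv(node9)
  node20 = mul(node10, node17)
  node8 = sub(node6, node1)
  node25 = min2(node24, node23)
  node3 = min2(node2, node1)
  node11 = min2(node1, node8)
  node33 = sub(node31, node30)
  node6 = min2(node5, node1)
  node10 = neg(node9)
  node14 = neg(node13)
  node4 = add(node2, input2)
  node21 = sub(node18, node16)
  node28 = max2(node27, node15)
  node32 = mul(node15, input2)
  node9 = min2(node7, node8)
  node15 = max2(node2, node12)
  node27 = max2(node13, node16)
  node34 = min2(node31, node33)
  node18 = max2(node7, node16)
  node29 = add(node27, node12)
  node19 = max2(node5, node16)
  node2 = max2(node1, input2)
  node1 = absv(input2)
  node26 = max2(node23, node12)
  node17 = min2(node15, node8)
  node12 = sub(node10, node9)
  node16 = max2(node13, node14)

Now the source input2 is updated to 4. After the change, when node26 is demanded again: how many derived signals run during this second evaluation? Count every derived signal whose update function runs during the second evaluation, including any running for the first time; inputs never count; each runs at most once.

First demand of the output computes:
  node1 = absv(-8) = 8
  node2 = max2(8, -8) = 8
  node4 = add(8, -8) = 0
  node5 = sub(-8, 8) = -16
  node6 = min2(-16, 8) = -16
  node7 = add(-16, 0) = -16
  node8 = sub(-16, 8) = -24
  node9 = min2(-16, -24) = -24
  node10 = neg(-24) = 24
  node12 = sub(24, -24) = 48
  node13 = absv(-24) = 24
  node14 = neg(24) = -24
  node15 = max2(8, 48) = 48
  node16 = max2(24, -24) = 24
  node17 = min2(48, -24) = -24
  node18 = max2(-16, 24) = 24
  node20 = mul(24, -24) = -576
  node21 = sub(24, 24) = 0
  node23 = mul(0, -576) = 0
  node26 = max2(0, 48) = 48

After the edit, cleaning proceeds:
  node1: a read changed (input2 -8->4) — executes, giving 4.
  node2: a read changed (node1 8->4; input2 -8->4) — executes, giving 4.
  node4: a read changed (node2 8->4; input2 -8->4) — executes, giving 8.
  node5: a read changed (input2 -8->4; node2 8->4) — executes, giving 0.
  node6: a read changed (node5 -16->0; node1 8->4) — executes, giving 0.
  node7: a read changed (node6 -16->0; node4 0->8) — executes, giving 8.
  node8: a read changed (node6 -16->0; node1 8->4) — executes, giving -4.
  node9: a read changed (node7 -16->8; node8 -24->-4) — executes, giving -4.
  node10: a read changed (node9 -24->-4) — executes, giving 4.
  node12: a read changed (node10 24->4; node9 -24->-4) — executes, giving 8.
  node13: a read changed (node9 -24->-4) — executes, giving 4.
  node14: a read changed (node13 24->4) — executes, giving -4.
  node15: a read changed (node2 8->4; node12 48->8) — executes, giving 8.
  node16: a read changed (node13 24->4; node14 -24->-4) — executes, giving 4.
  node17: a read changed (node15 48->8; node8 -24->-4) — executes, giving -4.
  node18: a read changed (node7 -16->8; node16 24->4) — executes, giving 8.
  node20: a read changed (node10 24->4; node17 -24->-4) — executes, giving -16.
  node21: a read changed (node18 24->8; node16 24->4) — executes, giving 4.
  node23: a read changed (node21 0->4; node20 -576->-16) — executes, giving -64.
  node26: a read changed (node23 0->-64; node12 48->8) — executes, giving 8.

20 derived signals run: node1, node2, node4, node5, node6, node7, node8, node9, node10, node12, node13, node14, node15, node16, node17, node18, node20, node21, node23, node26.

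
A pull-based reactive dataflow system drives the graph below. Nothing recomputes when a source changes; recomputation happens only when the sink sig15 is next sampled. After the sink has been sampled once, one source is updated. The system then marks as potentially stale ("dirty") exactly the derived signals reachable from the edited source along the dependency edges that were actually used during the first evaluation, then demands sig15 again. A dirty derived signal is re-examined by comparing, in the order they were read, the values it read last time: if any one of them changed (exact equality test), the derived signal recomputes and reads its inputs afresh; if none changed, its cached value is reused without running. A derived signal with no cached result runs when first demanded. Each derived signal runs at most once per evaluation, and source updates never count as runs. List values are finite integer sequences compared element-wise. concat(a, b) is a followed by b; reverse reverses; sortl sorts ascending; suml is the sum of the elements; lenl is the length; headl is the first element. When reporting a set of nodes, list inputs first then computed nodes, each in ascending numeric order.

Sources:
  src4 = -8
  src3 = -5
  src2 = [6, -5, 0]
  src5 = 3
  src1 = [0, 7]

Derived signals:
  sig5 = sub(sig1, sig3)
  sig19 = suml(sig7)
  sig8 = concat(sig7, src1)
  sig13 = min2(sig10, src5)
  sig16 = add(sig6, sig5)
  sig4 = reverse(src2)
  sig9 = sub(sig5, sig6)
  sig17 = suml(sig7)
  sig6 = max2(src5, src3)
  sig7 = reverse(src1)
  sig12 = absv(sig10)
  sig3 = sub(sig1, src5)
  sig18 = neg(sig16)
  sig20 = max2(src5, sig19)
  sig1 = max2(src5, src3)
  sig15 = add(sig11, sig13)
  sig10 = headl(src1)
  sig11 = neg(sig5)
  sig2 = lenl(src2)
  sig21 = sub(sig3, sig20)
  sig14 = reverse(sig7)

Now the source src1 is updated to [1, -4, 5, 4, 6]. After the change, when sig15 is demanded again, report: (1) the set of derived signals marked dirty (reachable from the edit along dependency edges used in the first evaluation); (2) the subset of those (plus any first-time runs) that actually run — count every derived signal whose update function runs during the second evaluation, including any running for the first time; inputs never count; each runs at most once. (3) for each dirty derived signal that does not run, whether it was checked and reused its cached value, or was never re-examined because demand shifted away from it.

Marked dirty: sig10, sig13, sig15.
Derived signals that run: sig10, sig13, sig15 — 3 in total.
Every dirty derived signal ran.

First evaluation (everything demanded from the output):
  sig1 = max2(3, -5) = 3
  sig3 = sub(3, 3) = 0
  sig5 = sub(3, 0) = 3
  sig10 = headl([0, 7]) = 0
  sig11 = neg(3) = -3
  sig13 = min2(0, 3) = 0
  sig15 = add(-3, 0) = -3

Propagation after the edit:
  sig10: runs — src1 [0, 7]->[1, -4, 5, 4, 6]; result 1.
  sig13: runs — sig10 0->1; result 1.
  sig15: runs — sig13 0->1; result -2.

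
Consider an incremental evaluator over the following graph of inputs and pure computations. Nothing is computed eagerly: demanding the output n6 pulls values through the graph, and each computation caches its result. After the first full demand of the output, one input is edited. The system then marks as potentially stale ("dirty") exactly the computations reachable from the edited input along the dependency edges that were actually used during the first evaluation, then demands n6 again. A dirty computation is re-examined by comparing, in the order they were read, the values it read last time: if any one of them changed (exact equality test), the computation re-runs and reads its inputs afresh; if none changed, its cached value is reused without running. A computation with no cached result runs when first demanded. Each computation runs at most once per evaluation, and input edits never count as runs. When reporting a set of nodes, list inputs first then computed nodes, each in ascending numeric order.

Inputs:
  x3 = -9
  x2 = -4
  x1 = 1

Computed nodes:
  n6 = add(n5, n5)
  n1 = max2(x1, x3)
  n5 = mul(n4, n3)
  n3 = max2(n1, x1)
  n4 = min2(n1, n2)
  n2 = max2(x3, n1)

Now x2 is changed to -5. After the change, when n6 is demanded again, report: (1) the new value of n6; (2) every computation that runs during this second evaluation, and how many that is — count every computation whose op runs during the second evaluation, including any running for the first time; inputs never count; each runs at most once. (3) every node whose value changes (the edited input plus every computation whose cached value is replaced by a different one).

n6 now evaluates to 2.
Run set: none (0 run).
Changed values: x2.
The important point: nothing the output needs ever reads x2, so the edit is invisible to it.

Initial pass — values computed on the first demand:
  n1 = max2(1, -9) = 1
  n2 = max2(-9, 1) = 1
  n3 = max2(1, 1) = 1
  n4 = min2(1, 1) = 1
  n5 = mul(1, 1) = 1
  n6 = add(1, 1) = 2

Second demand — change propagation:
  no demanded computation ever read x2, so the edit dirties nothing and nothing runs.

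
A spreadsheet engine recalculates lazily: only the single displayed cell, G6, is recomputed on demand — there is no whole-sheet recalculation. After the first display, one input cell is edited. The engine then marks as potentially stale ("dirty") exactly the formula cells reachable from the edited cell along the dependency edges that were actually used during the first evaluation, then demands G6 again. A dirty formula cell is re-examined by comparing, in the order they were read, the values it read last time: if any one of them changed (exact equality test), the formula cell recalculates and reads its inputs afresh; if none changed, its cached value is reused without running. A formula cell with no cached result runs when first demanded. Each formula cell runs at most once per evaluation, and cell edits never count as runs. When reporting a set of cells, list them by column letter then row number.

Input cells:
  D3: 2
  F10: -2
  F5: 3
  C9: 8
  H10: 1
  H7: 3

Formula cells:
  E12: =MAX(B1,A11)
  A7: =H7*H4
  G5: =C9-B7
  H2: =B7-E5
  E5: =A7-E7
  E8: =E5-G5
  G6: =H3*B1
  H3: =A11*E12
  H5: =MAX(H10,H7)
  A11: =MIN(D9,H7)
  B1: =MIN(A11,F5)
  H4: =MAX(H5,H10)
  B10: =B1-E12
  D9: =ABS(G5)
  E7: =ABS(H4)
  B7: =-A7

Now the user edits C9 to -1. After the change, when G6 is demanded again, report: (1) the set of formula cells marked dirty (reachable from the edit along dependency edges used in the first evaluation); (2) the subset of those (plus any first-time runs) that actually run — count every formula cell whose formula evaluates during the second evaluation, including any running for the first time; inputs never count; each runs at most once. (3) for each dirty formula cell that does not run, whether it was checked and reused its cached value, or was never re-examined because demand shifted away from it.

Marked dirty: A11, B1, D9, E12, G5, G6, H3.
Formula cells that run: A11, D9, G5 — 3 in total.
Checked but reused from cache: B1, E12, G6, H3.
Key observation: the change is absorbed at A11 — it re-runs but produces the same value, and the output's value is unchanged.

First evaluation (everything demanded from the output):
  H5 = MAX(1, 3) = 3
  H4 = MAX(3, 1) = 3
  A7 = 3 * 3 = 9
  B7 = -(9) = -9
  G5 = 8 - -9 = 17
  D9 = ABS(17) = 17
  A11 = MIN(17, 3) = 3
  B1 = MIN(3, 3) = 3
  E12 = MAX(3, 3) = 3
  H3 = 3 * 3 = 9
  G6 = 9 * 3 = 27

Propagation after the edit:
  G5: runs — C9 8->-1; result 8.
  D9: runs — G5 17->8; result 8.
  A11: runs — D9 17->8; result 3 (same value as before).
  B1: checked — values it read are unchanged (A11 unchanged, F5 unchanged); reused cached 3 without running.
  E12: checked — values it read are unchanged (B1 unchanged, A11 unchanged); reused cached 3 without running.
  H3: checked — values it read are unchanged (A11 unchanged, E12 unchanged); reused cached 9 without running.
  G6: checked — values it read are unchanged (H3 unchanged, B1 unchanged); reused cached 27 without running.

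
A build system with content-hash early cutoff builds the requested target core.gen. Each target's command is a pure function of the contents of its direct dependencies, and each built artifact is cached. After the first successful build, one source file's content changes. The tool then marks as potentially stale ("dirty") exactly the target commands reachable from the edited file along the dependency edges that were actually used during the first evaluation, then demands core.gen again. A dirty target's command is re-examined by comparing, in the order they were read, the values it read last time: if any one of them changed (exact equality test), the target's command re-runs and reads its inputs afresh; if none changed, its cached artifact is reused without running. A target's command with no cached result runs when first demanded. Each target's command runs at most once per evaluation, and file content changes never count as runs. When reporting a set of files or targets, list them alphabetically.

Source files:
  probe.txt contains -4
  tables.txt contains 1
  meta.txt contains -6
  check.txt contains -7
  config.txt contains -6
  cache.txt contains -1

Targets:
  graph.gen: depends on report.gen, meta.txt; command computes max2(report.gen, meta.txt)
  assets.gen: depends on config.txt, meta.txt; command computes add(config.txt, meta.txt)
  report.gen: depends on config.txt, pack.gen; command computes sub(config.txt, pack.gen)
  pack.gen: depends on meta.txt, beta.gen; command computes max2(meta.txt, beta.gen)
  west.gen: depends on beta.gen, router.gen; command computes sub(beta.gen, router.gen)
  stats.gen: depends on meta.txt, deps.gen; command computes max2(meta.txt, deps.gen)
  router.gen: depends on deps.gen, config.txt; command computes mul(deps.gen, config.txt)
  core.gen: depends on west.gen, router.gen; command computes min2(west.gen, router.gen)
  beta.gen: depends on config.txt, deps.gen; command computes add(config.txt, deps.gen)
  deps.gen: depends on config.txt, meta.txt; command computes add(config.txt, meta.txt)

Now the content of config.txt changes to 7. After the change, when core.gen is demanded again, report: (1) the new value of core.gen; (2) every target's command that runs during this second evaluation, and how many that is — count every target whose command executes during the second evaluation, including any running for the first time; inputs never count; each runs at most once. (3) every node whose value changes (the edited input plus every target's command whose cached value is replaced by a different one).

First evaluation (everything demanded from the output):
  deps.gen = add(-6, -6) = -12
  beta.gen = add(-6, -12) = -18
  router.gen = mul(-12, -6) = 72
  west.gen = sub(-18, 72) = -90
  core.gen = min2(-90, 72) = -90

Propagation after the edit:
  deps.gen: runs — config.txt -6->7; result 1.
  beta.gen: runs — config.txt -6->7; deps.gen -12->1; result 8.
  router.gen: runs — deps.gen -12->1; config.txt -6->7; result 7.
  west.gen: runs — beta.gen -18->8; router.gen 72->7; result 1.
  core.gen: runs — west.gen -90->1; router.gen 72->7; result 1.

New value of core.gen: 1.
Target commands that run: beta.gen, core.gen, deps.gen, router.gen, west.gen — 5 in total.
Values that change: beta.gen, config.txt, core.gen, deps.gen, router.gen, west.gen.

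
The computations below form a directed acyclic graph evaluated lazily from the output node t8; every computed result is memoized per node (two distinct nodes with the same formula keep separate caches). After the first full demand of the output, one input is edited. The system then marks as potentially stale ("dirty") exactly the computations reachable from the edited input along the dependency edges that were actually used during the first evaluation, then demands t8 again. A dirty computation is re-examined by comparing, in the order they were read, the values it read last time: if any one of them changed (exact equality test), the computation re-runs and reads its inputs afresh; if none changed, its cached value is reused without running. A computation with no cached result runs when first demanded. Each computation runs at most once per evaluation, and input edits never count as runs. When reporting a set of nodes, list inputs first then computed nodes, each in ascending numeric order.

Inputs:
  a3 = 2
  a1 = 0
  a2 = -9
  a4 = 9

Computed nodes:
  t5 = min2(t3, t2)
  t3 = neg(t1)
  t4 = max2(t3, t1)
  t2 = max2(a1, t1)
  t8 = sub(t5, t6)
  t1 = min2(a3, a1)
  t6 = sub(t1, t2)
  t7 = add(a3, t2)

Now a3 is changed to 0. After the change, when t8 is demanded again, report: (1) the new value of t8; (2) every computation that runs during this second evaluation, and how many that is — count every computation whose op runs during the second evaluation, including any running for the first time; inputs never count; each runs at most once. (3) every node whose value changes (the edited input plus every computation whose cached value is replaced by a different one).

Demanding t8 again yields 0.
1 computations run: t1.
The nodes whose values change: a3.
Note the absorption at t1: it re-runs yet its value is the same, leaving the output's value untouched.

First demand of the output computes:
  t1 = min2(2, 0) = 0
  t2 = max2(0, 0) = 0
  t3 = neg(0) = 0
  t5 = min2(0, 0) = 0
  t6 = sub(0, 0) = 0
  t8 = sub(0, 0) = 0

After the edit, cleaning proceeds:
  t1: a read changed (a3 2->0) — executes, giving 0 — identical to its old value.
  t2: dirty, but its reads are unchanged (a1 unchanged, t1 unchanged); cached 0 stands.
  t3: dirty, but its reads are unchanged (t1 unchanged); cached 0 stands.
  t5: dirty, but its reads are unchanged (t3 unchanged, t2 unchanged); cached 0 stands.
  t6: dirty, but its reads are unchanged (t1 unchanged, t2 unchanged); cached 0 stands.
  t8: dirty, but its reads are unchanged (t5 unchanged, t6 unchanged); cached 0 stands.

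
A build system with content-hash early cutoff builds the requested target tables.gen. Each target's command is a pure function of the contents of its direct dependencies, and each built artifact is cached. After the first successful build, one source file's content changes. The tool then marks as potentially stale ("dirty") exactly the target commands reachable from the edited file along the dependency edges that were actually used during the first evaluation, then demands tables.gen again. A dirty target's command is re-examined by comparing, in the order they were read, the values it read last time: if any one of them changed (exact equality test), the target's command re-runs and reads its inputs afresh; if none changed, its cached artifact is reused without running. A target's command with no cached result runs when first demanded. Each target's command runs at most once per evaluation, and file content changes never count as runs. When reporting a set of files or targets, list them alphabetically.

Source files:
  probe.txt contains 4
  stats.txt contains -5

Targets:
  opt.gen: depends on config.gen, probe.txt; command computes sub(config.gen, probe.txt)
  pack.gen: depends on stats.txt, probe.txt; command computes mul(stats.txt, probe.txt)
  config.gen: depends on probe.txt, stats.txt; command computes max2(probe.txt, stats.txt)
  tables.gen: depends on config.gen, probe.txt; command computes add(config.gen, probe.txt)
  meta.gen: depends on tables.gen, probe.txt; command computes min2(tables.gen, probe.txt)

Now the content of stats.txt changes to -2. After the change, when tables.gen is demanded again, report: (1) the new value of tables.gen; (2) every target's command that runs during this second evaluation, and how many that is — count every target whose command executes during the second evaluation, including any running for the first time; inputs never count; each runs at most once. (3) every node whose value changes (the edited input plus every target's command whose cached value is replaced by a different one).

First evaluation (everything demanded from the output):
  config.gen = max2(4, -5) = 4
  tables.gen = add(4, 4) = 8

Propagation after the edit:
  config.gen: runs — stats.txt -5->-2; result 4 (same value as before).
  tables.gen: checked — values it read are unchanged (config.gen unchanged, probe.txt unchanged); reused cached 8 without running.

Key observation: the change is absorbed at config.gen — it re-runs but produces the same value, and the output's value is unchanged.

New value of tables.gen: 8.
Target commands that run: config.gen — 1 in total.
Values that change: stats.txt.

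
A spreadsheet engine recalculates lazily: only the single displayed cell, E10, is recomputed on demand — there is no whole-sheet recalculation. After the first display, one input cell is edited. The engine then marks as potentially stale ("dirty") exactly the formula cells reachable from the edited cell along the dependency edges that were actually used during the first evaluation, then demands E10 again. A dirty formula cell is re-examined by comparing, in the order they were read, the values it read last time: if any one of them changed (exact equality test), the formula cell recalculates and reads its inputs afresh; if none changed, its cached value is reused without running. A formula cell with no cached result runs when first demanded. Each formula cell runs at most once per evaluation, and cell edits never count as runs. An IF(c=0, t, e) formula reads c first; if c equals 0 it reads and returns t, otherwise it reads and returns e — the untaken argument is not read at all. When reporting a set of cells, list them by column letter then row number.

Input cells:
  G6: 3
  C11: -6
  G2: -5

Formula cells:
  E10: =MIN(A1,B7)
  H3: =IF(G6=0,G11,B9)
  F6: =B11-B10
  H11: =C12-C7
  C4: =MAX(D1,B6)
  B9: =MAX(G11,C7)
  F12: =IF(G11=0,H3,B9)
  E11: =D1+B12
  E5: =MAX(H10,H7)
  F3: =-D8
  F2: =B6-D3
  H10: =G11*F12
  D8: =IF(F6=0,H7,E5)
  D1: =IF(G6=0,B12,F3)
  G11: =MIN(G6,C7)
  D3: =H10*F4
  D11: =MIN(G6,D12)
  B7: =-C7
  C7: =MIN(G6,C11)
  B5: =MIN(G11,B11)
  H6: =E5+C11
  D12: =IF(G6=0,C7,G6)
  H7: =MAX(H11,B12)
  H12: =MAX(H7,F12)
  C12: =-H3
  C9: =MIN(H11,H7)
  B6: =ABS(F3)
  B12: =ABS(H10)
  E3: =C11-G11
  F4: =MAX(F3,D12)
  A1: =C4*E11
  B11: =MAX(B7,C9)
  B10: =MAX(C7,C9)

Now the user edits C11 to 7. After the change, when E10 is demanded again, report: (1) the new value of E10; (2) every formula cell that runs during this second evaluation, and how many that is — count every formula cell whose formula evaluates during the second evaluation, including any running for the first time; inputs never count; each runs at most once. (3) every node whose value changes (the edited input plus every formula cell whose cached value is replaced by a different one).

First evaluation (everything demanded from the output):
  C7 = MIN(3, -6) = -6
  B7 = -(-6) = 6
  G11 = MIN(3, -6) = -6
  B9 = MAX(-6, -6) = -6
  H3 = IF(G6=0: G6=3 -> else branch B9) = -6
  C12 = -(-6) = 6
  F12 = IF(G11=0: G11=-6 -> else branch B9) = -6
  H10 = -6 * -6 = 36
  B12 = ABS(36) = 36
  H11 = 6 - -6 = 12
  H7 = MAX(12, 36) = 36
  C9 = MIN(12, 36) = 12
  B10 = MAX(-6, 12) = 12
  B11 = MAX(6, 12) = 12
  F6 = 12 - 12 = 0
  D8 = IF(F6=0: F6=0 -> then branch H7) = 36
  F3 = -(36) = -36
  B6 = ABS(-36) = 36
  D1 = IF(G6=0: G6=3 -> else branch F3) = -36
  C4 = MAX(-36, 36) = 36
  E11 = -36 + 36 = 0
  A1 = 36 * 0 = 0
  E10 = MIN(0, 6) = 0

Propagation after the edit:
  C7: runs — C11 -6->7; result 3.
  B7: runs — C7 -6->3; result -3.
  G11: runs — C7 -6->3; result 3.
  B9: runs — G11 -6->3; C7 -6->3; result 3.
  H3: runs — B9 -6->3; result 3.
  C12: runs — H3 -6->3; result -3.
  F12: runs — G11 -6->3; B9 -6->3; result 3.
  H10: runs — G11 -6->3; F12 -6->3; result 9.
  B12: runs — H10 36->9; result 9.
  H11: runs — C12 6->-3; C7 -6->3; result -6.
  H7: runs — H11 12->-6; B12 36->9; result 9.
  C9: runs — H11 12->-6; H7 36->9; result -6.
  B10: runs — C7 -6->3; C9 12->-6; result 3.
  B11: runs — B7 6->-3; C9 12->-6; result -3.
  E5: demanded for the first time — runs, produces 9.
  F6: runs — B11 12->-3; B10 12->3; result -6.
  D8: runs — F6 0->-6; H7 36->9; result 9.
  F3: runs — D8 36->9; result -9.
  B6: runs — F3 -36->-9; result 9.
  D1: runs — F3 -36->-9; result -9.
  C4: runs — D1 -36->-9; B6 36->9; result 9.
  E11: runs — D1 -36->-9; B12 36->9; result 0 (same value as before).
  A1: runs — C4 36->9; result 0 (same value as before).
  E10: runs — B7 6->-3; result -3.

Key observation: a condition flipped, so demand reaches new nodes — E5 runs for the first time.

New value of E10: -3.
Formula cells that run: A1, B6, B7, B9, B10, B11, B12, C4, C7, C9, C12, D1, D8, E5, E10, E11, F3, F6, F12, G11, H3, H7, H10, H11 — 24 in total.
Values that change: B6, B7, B9, B10, B11, B12, C4, C7, C9, C11, C12, D1, D8, E10, F3, F6, F12, G11, H3, H7, H10, H11.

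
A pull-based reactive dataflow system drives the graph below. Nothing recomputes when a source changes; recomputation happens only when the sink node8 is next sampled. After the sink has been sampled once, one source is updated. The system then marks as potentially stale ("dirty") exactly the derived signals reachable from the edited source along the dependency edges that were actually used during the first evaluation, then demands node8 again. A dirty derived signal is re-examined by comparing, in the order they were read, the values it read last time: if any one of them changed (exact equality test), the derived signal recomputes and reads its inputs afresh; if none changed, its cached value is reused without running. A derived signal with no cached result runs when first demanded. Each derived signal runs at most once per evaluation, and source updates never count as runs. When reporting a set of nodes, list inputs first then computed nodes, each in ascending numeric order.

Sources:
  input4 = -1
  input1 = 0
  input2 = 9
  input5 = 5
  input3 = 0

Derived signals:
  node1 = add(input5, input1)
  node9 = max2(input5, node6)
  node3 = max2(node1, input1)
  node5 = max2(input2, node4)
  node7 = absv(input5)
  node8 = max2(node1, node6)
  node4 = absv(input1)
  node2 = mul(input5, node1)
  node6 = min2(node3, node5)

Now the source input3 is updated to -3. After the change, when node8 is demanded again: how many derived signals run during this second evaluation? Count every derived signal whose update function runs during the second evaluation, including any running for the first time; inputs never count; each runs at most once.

First evaluation (everything demanded from the output):
  node1 = add(5, 0) = 5
  node3 = max2(5, 0) = 5
  node4 = absv(0) = 0
  node5 = max2(9, 0) = 9
  node6 = min2(5, 9) = 5
  node8 = max2(5, 5) = 5

Propagation after the edit:
  input3 feeds no computation that the output demands — nothing is marked dirty and nothing runs.

Key observation: input3 is never demanded by the output, so the edit triggers no recomputation at all.

Derived signals that run: none — 0 in total.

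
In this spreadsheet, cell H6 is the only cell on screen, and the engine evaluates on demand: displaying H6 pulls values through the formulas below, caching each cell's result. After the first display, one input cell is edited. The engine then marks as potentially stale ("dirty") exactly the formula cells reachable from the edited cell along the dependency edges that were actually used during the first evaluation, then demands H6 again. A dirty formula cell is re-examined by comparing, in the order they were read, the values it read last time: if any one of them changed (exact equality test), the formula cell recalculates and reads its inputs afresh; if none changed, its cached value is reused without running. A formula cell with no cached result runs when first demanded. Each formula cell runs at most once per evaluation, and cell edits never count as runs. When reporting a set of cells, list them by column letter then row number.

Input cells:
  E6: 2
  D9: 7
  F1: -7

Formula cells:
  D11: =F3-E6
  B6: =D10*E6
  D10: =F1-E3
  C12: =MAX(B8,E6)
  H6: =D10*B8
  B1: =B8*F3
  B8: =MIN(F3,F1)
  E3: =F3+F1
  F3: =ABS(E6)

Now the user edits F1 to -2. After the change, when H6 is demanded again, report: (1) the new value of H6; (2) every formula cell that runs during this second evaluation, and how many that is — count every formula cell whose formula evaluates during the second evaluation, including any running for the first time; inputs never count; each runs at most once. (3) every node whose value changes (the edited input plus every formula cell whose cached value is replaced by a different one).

Initial pass — values computed on the first demand:
  F3 = ABS(2) = 2
  B8 = MIN(2, -7) = -7
  E3 = 2 + -7 = -5
  D10 = -7 - -5 = -2
  H6 = -2 * -7 = 14

Second demand — change propagation:
  B8: re-runs because F1 -7->-2; new result -2.
  E3: re-runs because F1 -7->-2; new result 0.
  D10: re-runs because F1 -7->-2; E3 -5->0; new result -2 (unchanged).
  H6: re-runs because B8 -7->-2; new result 4.

H6 now evaluates to 4.
Run set: B8, D10, E3, H6 (4 run).
Changed values: B8, E3, F1, H6.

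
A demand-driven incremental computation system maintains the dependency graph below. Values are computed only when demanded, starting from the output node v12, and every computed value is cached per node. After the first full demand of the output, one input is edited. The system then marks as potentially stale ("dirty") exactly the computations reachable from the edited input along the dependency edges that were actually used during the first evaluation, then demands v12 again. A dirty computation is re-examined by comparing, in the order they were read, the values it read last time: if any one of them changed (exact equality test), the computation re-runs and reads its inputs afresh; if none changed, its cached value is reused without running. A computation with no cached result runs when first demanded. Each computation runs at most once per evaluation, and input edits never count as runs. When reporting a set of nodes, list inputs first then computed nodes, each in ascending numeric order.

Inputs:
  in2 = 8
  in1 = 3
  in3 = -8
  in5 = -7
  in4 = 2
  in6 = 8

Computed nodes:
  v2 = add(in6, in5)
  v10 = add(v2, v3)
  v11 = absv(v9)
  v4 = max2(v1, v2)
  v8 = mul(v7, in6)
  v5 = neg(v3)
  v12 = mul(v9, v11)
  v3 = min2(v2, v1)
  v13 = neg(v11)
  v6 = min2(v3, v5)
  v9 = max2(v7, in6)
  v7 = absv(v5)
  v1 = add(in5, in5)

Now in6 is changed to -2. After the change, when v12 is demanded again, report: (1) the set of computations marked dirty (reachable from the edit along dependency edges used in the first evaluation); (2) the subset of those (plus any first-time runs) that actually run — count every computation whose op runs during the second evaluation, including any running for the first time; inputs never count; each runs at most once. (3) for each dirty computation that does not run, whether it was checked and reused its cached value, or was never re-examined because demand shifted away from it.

Marked dirty: v2, v3, v5, v7, v9, v11, v12.
Computations that run: v2, v3, v9 — 3 in total.
Checked but reused from cache: v5, v7, v11, v12.
Key observation: the cutoff stops propagation at v5 — its inputs' values are unchanged, so it reuses its cache.

First evaluation (everything demanded from the output):
  v1 = add(-7, -7) = -14
  v2 = add(8, -7) = 1
  v3 = min2(1, -14) = -14
  v5 = neg(-14) = 14
  v7 = absv(14) = 14
  v9 = max2(14, 8) = 14
  v11 = absv(14) = 14
  v12 = mul(14, 14) = 196

Propagation after the edit:
  v2: runs — in6 8->-2; result -9.
  v3: runs — v2 1->-9; result -14 (same value as before).
  v5: checked — values it read are unchanged (v3 unchanged); reused cached 14 without running.
  v7: checked — values it read are unchanged (v5 unchanged); reused cached 14 without running.
  v9: runs — in6 8->-2; result 14 (same value as before).
  v11: checked — values it read are unchanged (v9 unchanged); reused cached 14 without running.
  v12: checked — values it read are unchanged (v9 unchanged, v11 unchanged); reused cached 196 without running.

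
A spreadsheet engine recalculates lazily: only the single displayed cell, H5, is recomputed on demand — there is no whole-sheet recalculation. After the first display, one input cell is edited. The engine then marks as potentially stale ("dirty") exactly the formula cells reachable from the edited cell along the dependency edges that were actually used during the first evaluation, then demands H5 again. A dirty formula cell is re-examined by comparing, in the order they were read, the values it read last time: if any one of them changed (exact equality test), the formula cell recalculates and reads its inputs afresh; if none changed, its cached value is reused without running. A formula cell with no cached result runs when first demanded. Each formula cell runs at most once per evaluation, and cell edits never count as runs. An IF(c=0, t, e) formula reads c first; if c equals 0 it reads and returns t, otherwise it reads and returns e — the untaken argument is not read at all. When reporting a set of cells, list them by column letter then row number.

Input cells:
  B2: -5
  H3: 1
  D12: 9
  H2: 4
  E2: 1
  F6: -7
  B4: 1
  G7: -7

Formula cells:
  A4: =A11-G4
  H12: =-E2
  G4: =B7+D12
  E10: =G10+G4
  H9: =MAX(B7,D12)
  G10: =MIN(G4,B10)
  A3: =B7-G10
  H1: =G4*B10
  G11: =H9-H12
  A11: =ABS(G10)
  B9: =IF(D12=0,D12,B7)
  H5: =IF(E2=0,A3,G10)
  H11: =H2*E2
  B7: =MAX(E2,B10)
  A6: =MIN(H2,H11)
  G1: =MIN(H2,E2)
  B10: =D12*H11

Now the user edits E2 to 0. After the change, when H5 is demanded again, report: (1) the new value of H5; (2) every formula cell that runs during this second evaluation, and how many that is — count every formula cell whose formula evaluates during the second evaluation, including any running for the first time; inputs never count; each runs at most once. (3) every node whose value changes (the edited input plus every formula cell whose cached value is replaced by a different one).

First evaluation (everything demanded from the output):
  H11 = 4 * 1 = 4
  B10 = 9 * 4 = 36
  B7 = MAX(1, 36) = 36
  G4 = 36 + 9 = 45
  G10 = MIN(45, 36) = 36
  H5 = IF(E2=0: E2=1 -> else branch G10) = 36

Propagation after the edit:
  H11: runs — E2 1->0; result 0.
  B10: runs — H11 4->0; result 0.
  B7: runs — E2 1->0; B10 36->0; result 0.
  G4: runs — B7 36->0; result 9.
  G10: runs — G4 45->9; B10 36->0; result 0.
  A3: demanded for the first time — runs, produces 0.
  H5: runs — E2 1->0; G10 36->0; result 0.

Key observation: a condition flipped, so demand reaches new nodes — A3 runs for the first time.

New value of H5: 0.
Formula cells that run: A3, B7, B10, G4, G10, H5, H11 — 7 in total.
Values that change: B7, B10, E2, G4, G10, H5, H11.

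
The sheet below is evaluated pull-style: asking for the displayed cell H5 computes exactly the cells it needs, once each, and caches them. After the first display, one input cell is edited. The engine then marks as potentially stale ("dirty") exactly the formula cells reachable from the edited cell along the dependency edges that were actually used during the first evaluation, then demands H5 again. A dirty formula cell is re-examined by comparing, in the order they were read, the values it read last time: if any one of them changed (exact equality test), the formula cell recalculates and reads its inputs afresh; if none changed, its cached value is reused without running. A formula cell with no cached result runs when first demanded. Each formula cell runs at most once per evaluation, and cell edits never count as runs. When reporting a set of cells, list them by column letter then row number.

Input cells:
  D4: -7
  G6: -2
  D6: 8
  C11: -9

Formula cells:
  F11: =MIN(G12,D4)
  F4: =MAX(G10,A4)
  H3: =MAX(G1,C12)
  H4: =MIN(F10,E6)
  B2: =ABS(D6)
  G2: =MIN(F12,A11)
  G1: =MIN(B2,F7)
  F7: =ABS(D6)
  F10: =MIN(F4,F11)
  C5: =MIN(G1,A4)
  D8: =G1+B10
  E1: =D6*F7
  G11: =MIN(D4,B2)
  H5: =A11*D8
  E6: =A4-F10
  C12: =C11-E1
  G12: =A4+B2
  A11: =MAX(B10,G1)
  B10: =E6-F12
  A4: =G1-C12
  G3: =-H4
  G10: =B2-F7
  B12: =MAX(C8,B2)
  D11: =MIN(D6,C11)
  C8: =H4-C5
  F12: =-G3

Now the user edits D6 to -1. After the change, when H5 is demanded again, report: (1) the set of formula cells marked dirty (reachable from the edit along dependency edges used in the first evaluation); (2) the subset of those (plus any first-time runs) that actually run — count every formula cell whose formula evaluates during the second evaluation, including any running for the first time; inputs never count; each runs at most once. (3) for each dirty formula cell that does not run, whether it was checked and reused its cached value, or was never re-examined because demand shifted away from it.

First demand of the output computes:
  B2 = ABS(8) = 8
  F7 = ABS(8) = 8
  E1 = 8 * 8 = 64
  C12 = -9 - 64 = -73
  G1 = MIN(8, 8) = 8
  A4 = 8 - -73 = 81
  G10 = 8 - 8 = 0
  F4 = MAX(0, 81) = 81
  G12 = 81 + 8 = 89
  F11 = MIN(89, -7) = -7
  F10 = MIN(81, -7) = -7
  E6 = 81 - -7 = 88
  H4 = MIN(-7, 88) = -7
  G3 = -(-7) = 7
  F12 = -(7) = -7
  B10 = 88 - -7 = 95
  A11 = MAX(95, 8) = 95
  D8 = 8 + 95 = 103
  H5 = 95 * 103 = 9785

After the edit, cleaning proceeds:
  B2: a read changed (D6 8->-1) — executes, giving 1.
  F7: a read changed (D6 8->-1) — executes, giving 1.
  E1: a read changed (D6 8->-1; F7 8->1) — executes, giving -1.
  C12: a read changed (E1 64->-1) — executes, giving -8.
  G1: a read changed (B2 8->1; F7 8->1) — executes, giving 1.
  A4: a read changed (G1 8->1; C12 -73->-8) — executes, giving 9.
  G10: a read changed (B2 8->1; F7 8->1) — executes, giving 0 — identical to its old value.
  F4: a read changed (A4 81->9) — executes, giving 9.
  G12: a read changed (A4 81->9; B2 8->1) — executes, giving 10.
  F11: a read changed (G12 89->10) — executes, giving -7 — identical to its old value.
  F10: a read changed (F4 81->9) — executes, giving -7 — identical to its old value.
  E6: a read changed (A4 81->9) — executes, giving 16.
  H4: a read changed (E6 88->16) — executes, giving -7 — identical to its old value.
  G3: dirty, but its reads are unchanged (H4 unchanged); cached 7 stands.
  F12: dirty, but its reads are unchanged (G3 unchanged); cached -7 stands.
  B10: a read changed (E6 88->16) — executes, giving 23.
  A11: a read changed (B10 95->23; G1 8->1) — executes, giving 23.
  D8: a read changed (G1 8->1; B10 95->23) — executes, giving 24.
  H5: a read changed (A11 95->23; D8 103->24) — executes, giving 552.

Note where the cutoff bites: G3 is checked, finds nothing changed, and keeps its cache.

The edit dirties: A4, A11, B2, B10, C12, D8, E1, E6, F4, F7, F10, F11, F12, G1, G3, G10, G12, H4, H5.
17 formula cells run: A4, A11, B2, B10, C12, D8, E1, E6, F4, F7, F10, F11, G1, G10, G12, H4, H5.
Cache hits after checking: F12, G3.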